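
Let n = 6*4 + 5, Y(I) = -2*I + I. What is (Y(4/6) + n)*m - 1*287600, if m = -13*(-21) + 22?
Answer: -837725/3 ≈ -2.7924e+5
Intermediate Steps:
m = 295 (m = 273 + 22 = 295)
Y(I) = -I
n = 29 (n = 24 + 5 = 29)
(Y(4/6) + n)*m - 1*287600 = (-4/6 + 29)*295 - 1*287600 = (-4/6 + 29)*295 - 287600 = (-1*⅔ + 29)*295 - 287600 = (-⅔ + 29)*295 - 287600 = (85/3)*295 - 287600 = 25075/3 - 287600 = -837725/3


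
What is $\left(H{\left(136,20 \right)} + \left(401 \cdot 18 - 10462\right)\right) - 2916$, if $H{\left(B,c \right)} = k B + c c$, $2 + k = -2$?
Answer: $-6304$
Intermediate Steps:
$k = -4$ ($k = -2 - 2 = -4$)
$H{\left(B,c \right)} = c^{2} - 4 B$ ($H{\left(B,c \right)} = - 4 B + c c = - 4 B + c^{2} = c^{2} - 4 B$)
$\left(H{\left(136,20 \right)} + \left(401 \cdot 18 - 10462\right)\right) - 2916 = \left(\left(20^{2} - 544\right) + \left(401 \cdot 18 - 10462\right)\right) - 2916 = \left(\left(400 - 544\right) + \left(7218 - 10462\right)\right) - 2916 = \left(-144 - 3244\right) - 2916 = -3388 - 2916 = -6304$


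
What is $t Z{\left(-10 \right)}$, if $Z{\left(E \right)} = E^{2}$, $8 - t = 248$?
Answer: $-24000$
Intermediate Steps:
$t = -240$ ($t = 8 - 248 = -240$)
$t Z{\left(-10 \right)} = - 240 \left(-10\right)^{2} = \left(-240\right) 100 = -24000$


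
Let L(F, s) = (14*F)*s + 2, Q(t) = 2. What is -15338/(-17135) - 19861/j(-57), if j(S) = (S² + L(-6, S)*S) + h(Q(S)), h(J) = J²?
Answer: 4478157861/4622628895 ≈ 0.96875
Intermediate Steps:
L(F, s) = 2 + 14*F*s (L(F, s) = 14*F*s + 2 = 2 + 14*F*s)
j(S) = 4 + S² + S*(2 - 84*S) (j(S) = (S² + (2 + 14*(-6)*S)*S) + 2² = (S² + (2 - 84*S)*S) + 4 = (S² + S*(2 - 84*S)) + 4 = 4 + S² + S*(2 - 84*S))
-15338/(-17135) - 19861/j(-57) = -15338/(-17135) - 19861/(4 - 83*(-57)² + 2*(-57)) = -15338*(-1/17135) - 19861/(4 - 83*3249 - 114) = 15338/17135 - 19861/(4 - 269667 - 114) = 15338/17135 - 19861/(-269777) = 15338/17135 - 19861*(-1/269777) = 15338/17135 + 19861/269777 = 4478157861/4622628895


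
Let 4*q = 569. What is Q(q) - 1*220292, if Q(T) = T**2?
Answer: -3200911/16 ≈ -2.0006e+5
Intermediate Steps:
q = 569/4 (q = (1/4)*569 = 569/4 ≈ 142.25)
Q(q) - 1*220292 = (569/4)**2 - 1*220292 = 323761/16 - 220292 = -3200911/16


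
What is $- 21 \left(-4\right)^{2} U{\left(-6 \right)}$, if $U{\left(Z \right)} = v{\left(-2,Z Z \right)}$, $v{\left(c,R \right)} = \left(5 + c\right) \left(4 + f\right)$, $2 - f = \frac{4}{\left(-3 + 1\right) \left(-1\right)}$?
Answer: $-4032$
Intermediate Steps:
$f = 0$ ($f = 2 - \frac{4}{\left(-3 + 1\right) \left(-1\right)} = 2 - \frac{4}{\left(-2\right) \left(-1\right)} = 2 - \frac{4}{2} = 2 - 4 \cdot \frac{1}{2} = 2 - 2 = 0$)
$v{\left(c,R \right)} = 20 + 4 c$ ($v{\left(c,R \right)} = \left(5 + c\right) \left(4 + 0\right) = \left(5 + c\right) 4 = 20 + 4 c$)
$U{\left(Z \right)} = 12$ ($U{\left(Z \right)} = 20 + 4 \left(-2\right) = 20 - 8 = 12$)
$- 21 \left(-4\right)^{2} U{\left(-6 \right)} = - 21 \left(-4\right)^{2} \cdot 12 = \left(-21\right) 16 \cdot 12 = \left(-336\right) 12 = -4032$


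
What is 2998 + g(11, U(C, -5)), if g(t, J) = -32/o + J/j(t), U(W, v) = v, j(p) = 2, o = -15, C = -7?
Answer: 89929/30 ≈ 2997.6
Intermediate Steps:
g(t, J) = 32/15 + J/2 (g(t, J) = -32/(-15) + J/2 = -32*(-1/15) + J*(½) = 32/15 + J/2)
2998 + g(11, U(C, -5)) = 2998 + (32/15 + (½)*(-5)) = 2998 + (32/15 - 5/2) = 2998 - 11/30 = 89929/30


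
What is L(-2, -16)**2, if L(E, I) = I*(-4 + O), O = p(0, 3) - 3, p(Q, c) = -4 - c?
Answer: 50176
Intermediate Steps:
O = -10 (O = (-4 - 1*3) - 3 = (-4 - 3) - 3 = -7 - 3 = -10)
L(E, I) = -14*I (L(E, I) = I*(-4 - 10) = I*(-14) = -14*I)
L(-2, -16)**2 = (-14*(-16))**2 = 224**2 = 50176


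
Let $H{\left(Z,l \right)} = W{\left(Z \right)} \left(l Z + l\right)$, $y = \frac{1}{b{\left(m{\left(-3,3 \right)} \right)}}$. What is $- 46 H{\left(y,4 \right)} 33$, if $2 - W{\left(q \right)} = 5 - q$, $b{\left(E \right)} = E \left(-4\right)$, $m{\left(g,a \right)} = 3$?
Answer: $\frac{102971}{6} \approx 17162.0$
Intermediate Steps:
$b{\left(E \right)} = - 4 E$
$y = - \frac{1}{12}$ ($y = \frac{1}{\left(-4\right) 3} = \frac{1}{-12} = - \frac{1}{12} \approx -0.083333$)
$W{\left(q \right)} = -3 + q$ ($W{\left(q \right)} = 2 - \left(5 - q\right) = 2 + \left(-5 + q\right) = -3 + q$)
$H{\left(Z,l \right)} = \left(-3 + Z\right) \left(l + Z l\right)$ ($H{\left(Z,l \right)} = \left(-3 + Z\right) \left(l Z + l\right) = \left(-3 + Z\right) \left(Z l + l\right) = \left(-3 + Z\right) \left(l + Z l\right)$)
$- 46 H{\left(y,4 \right)} 33 = - 46 \cdot 4 \left(1 - \frac{1}{12}\right) \left(-3 - \frac{1}{12}\right) 33 = - 46 \cdot 4 \cdot \frac{11}{12} \left(- \frac{37}{12}\right) 33 = \left(-46\right) \left(- \frac{407}{36}\right) 33 = \frac{9361}{18} \cdot 33 = \frac{102971}{6}$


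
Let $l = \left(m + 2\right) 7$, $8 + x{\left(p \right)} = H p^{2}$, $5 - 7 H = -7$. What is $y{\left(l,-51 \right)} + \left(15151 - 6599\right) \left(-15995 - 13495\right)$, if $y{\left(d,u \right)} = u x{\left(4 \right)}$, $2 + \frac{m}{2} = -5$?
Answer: $- \frac{1765396296}{7} \approx -2.522 \cdot 10^{8}$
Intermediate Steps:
$m = -14$ ($m = -4 + 2 \left(-5\right) = -4 - 10 = -14$)
$H = \frac{12}{7}$ ($H = \frac{5}{7} - -1 = \frac{5}{7} + 1 = \frac{12}{7} \approx 1.7143$)
$x{\left(p \right)} = -8 + \frac{12 p^{2}}{7}$
$l = -84$ ($l = \left(-14 + 2\right) 7 = \left(-12\right) 7 = -84$)
$y{\left(d,u \right)} = \frac{136 u}{7}$ ($y{\left(d,u \right)} = u \left(-8 + \frac{12 \cdot 4^{2}}{7}\right) = u \left(-8 + \frac{12}{7} \cdot 16\right) = u \left(-8 + \frac{192}{7}\right) = u \frac{136}{7} = \frac{136 u}{7}$)
$y{\left(l,-51 \right)} + \left(15151 - 6599\right) \left(-15995 - 13495\right) = \frac{136}{7} \left(-51\right) + \left(15151 - 6599\right) \left(-15995 - 13495\right) = - \frac{6936}{7} + 8552 \left(-29490\right) = - \frac{6936}{7} - 252198480 = - \frac{1765396296}{7}$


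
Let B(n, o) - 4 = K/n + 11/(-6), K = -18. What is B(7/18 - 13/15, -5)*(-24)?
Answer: -41116/43 ≈ -956.19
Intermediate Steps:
B(n, o) = 13/6 - 18/n (B(n, o) = 4 + (-18/n + 11/(-6)) = 4 + (-18/n + 11*(-1/6)) = 4 + (-18/n - 11/6) = 4 + (-11/6 - 18/n) = 13/6 - 18/n)
B(7/18 - 13/15, -5)*(-24) = (13/6 - 18/(7/18 - 13/15))*(-24) = (13/6 - 18/(-43/90))*(-24) = (13/6 - 18*(-90/43))*(-24) = (13/6 + 1620/43)*(-24) = (10279/258)*(-24) = -41116/43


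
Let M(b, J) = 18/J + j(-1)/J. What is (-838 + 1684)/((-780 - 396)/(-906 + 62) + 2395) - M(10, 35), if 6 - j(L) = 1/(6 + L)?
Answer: -4133213/12640975 ≈ -0.32697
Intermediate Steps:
j(L) = 6 - 1/(6 + L)
M(b, J) = 119/(5*J) (M(b, J) = 18/J + ((35 + 6*(-1))/(6 - 1))/J = 18/J + ((35 - 6)/5)/J = 18/J + ((⅕)*29)/J = 18/J + 29/(5*J) = 119/(5*J))
(-838 + 1684)/((-780 - 396)/(-906 + 62) + 2395) - M(10, 35) = (-838 + 1684)/((-780 - 396)/(-906 + 62) + 2395) - 119/(5*35) = 846/(-1176/(-844) + 2395) - 119/(5*35) = 846/(-1176*(-1/844) + 2395) - 1*17/25 = 846/(294/211 + 2395) - 17/25 = 846/(505639/211) - 17/25 = 846*(211/505639) - 17/25 = 178506/505639 - 17/25 = -4133213/12640975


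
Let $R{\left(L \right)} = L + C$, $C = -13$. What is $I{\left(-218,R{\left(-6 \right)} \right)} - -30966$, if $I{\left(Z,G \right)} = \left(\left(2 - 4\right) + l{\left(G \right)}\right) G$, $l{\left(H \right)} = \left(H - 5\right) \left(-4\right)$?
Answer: $29180$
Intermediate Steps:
$R{\left(L \right)} = -13 + L$ ($R{\left(L \right)} = L - 13 = -13 + L$)
$l{\left(H \right)} = 20 - 4 H$ ($l{\left(H \right)} = \left(-5 + H\right) \left(-4\right) = 20 - 4 H$)
$I{\left(Z,G \right)} = G \left(18 - 4 G\right)$ ($I{\left(Z,G \right)} = \left(\left(2 - 4\right) - \left(-20 + 4 G\right)\right) G = \left(-2 - \left(-20 + 4 G\right)\right) G = \left(18 - 4 G\right) G = G \left(18 - 4 G\right)$)
$I{\left(-218,R{\left(-6 \right)} \right)} - -30966 = 2 \left(-13 - 6\right) \left(9 - 2 \left(-13 - 6\right)\right) - -30966 = 2 \left(-19\right) \left(9 - -38\right) + 30966 = 2 \left(-19\right) \left(9 + 38\right) + 30966 = 2 \left(-19\right) 47 + 30966 = -1786 + 30966 = 29180$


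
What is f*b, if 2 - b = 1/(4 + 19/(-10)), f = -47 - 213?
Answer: -8320/21 ≈ -396.19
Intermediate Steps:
f = -260
b = 32/21 (b = 2 - 1/(4 + 19/(-10)) = 2 - 1/(4 + 19*(-⅒)) = 2 - 1/(4 - 19/10) = 2 - 1/21/10 = 2 - 1*10/21 = 2 - 10/21 = 32/21 ≈ 1.5238)
f*b = -260*32/21 = -8320/21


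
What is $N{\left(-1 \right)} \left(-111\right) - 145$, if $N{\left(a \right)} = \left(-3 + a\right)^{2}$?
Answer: $-1921$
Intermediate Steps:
$N{\left(-1 \right)} \left(-111\right) - 145 = \left(-3 - 1\right)^{2} \left(-111\right) - 145 = \left(-4\right)^{2} \left(-111\right) - 145 = 16 \left(-111\right) - 145 = -1776 - 145 = -1921$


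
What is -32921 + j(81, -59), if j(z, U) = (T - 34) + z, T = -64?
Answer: -32938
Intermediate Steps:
j(z, U) = -98 + z (j(z, U) = (-64 - 34) + z = -98 + z)
-32921 + j(81, -59) = -32921 + (-98 + 81) = -32921 - 17 = -32938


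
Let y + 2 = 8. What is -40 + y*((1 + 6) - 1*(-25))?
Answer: 152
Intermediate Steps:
y = 6 (y = -2 + 8 = 6)
-40 + y*((1 + 6) - 1*(-25)) = -40 + 6*((1 + 6) - 1*(-25)) = -40 + 6*(7 + 25) = -40 + 6*32 = -40 + 192 = 152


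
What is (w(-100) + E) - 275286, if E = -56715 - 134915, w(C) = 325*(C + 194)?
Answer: -436366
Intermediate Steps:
w(C) = 63050 + 325*C (w(C) = 325*(194 + C) = 63050 + 325*C)
E = -191630
(w(-100) + E) - 275286 = ((63050 + 325*(-100)) - 191630) - 275286 = ((63050 - 32500) - 191630) - 275286 = (30550 - 191630) - 275286 = -161080 - 275286 = -436366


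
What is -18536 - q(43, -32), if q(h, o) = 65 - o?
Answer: -18633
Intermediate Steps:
-18536 - q(43, -32) = -18536 - (65 - 1*(-32)) = -18536 - (65 + 32) = -18536 - 1*97 = -18536 - 97 = -18633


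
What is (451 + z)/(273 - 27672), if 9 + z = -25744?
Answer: 8434/9133 ≈ 0.92346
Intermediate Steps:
z = -25753 (z = -9 - 25744 = -25753)
(451 + z)/(273 - 27672) = (451 - 25753)/(273 - 27672) = -25302/(-27399) = -25302*(-1/27399) = 8434/9133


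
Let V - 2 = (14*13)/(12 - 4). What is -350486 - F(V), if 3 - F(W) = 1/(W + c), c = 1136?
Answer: -1627320423/4643 ≈ -3.5049e+5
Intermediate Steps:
V = 99/4 (V = 2 + (14*13)/(12 - 4) = 2 + 182/8 = 2 + 182*(⅛) = 2 + 91/4 = 99/4 ≈ 24.750)
F(W) = 3 - 1/(1136 + W) (F(W) = 3 - 1/(W + 1136) = 3 - 1/(1136 + W))
-350486 - F(V) = -350486 - (3407 + 3*(99/4))/(1136 + 99/4) = -350486 - (3407 + 297/4)/4643/4 = -350486 - 4*13925/(4643*4) = -350486 - 1*13925/4643 = -350486 - 13925/4643 = -1627320423/4643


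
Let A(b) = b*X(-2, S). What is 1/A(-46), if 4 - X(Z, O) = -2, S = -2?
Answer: -1/276 ≈ -0.0036232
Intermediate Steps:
X(Z, O) = 6 (X(Z, O) = 4 - 1*(-2) = 4 + 2 = 6)
A(b) = 6*b (A(b) = b*6 = 6*b)
1/A(-46) = 1/(6*(-46)) = 1/(-276) = -1/276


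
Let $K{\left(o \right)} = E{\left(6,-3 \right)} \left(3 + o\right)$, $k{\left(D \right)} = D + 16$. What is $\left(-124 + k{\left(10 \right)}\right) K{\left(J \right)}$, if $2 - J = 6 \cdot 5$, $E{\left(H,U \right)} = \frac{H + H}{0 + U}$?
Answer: $-9800$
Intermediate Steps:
$E{\left(H,U \right)} = \frac{2 H}{U}$
$J = -28$ ($J = 2 - 6 \cdot 5 = 2 - 30 = -28$)
$k{\left(D \right)} = 16 + D$
$K{\left(o \right)} = -12 - 4 o$ ($K{\left(o \right)} = 2 \cdot 6 \frac{1}{-3} \left(3 + o\right) = 2 \cdot 6 \left(- \frac{1}{3}\right) \left(3 + o\right) = - 4 \left(3 + o\right) = -12 - 4 o$)
$\left(-124 + k{\left(10 \right)}\right) K{\left(J \right)} = \left(-124 + \left(16 + 10\right)\right) \left(-12 - -112\right) = \left(-124 + 26\right) \left(-12 + 112\right) = \left(-98\right) 100 = -9800$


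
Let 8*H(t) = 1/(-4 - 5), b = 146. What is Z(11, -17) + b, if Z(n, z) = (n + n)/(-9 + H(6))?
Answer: 8470/59 ≈ 143.56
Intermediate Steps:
H(t) = -1/72 (H(t) = 1/(8*(-4 - 5)) = (⅛)/(-9) = (⅛)*(-⅑) = -1/72)
Z(n, z) = -144*n/649 (Z(n, z) = (n + n)/(-9 - 1/72) = (2*n)/(-649/72) = (2*n)*(-72/649) = -144*n/649)
Z(11, -17) + b = -144/649*11 + 146 = -144/59 + 146 = 8470/59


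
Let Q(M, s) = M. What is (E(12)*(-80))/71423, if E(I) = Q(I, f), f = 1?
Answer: -960/71423 ≈ -0.013441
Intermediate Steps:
E(I) = I
(E(12)*(-80))/71423 = (12*(-80))/71423 = -960*1/71423 = -960/71423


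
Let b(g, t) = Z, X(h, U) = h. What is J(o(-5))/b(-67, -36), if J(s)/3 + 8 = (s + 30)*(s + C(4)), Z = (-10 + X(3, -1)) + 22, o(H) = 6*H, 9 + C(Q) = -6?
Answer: -8/5 ≈ -1.6000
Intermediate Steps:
C(Q) = -15 (C(Q) = -9 - 6 = -15)
Z = 15 (Z = (-10 + 3) + 22 = -7 + 22 = 15)
b(g, t) = 15
J(s) = -24 + 3*(-15 + s)*(30 + s) (J(s) = -24 + 3*((s + 30)*(s - 15)) = -24 + 3*((30 + s)*(-15 + s)) = -24 + 3*((-15 + s)*(30 + s)) = -24 + 3*(-15 + s)*(30 + s))
J(o(-5))/b(-67, -36) = (-1374 + 3*(6*(-5))**2 + 45*(6*(-5)))/15 = (-1374 + 3*(-30)**2 + 45*(-30))*(1/15) = (-1374 + 3*900 - 1350)*(1/15) = (-1374 + 2700 - 1350)*(1/15) = -24*1/15 = -8/5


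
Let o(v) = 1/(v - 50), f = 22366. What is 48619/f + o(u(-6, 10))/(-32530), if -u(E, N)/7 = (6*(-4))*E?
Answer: 836653752213/384882403420 ≈ 2.1738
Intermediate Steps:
u(E, N) = 168*E (u(E, N) = -7*6*(-4)*E = -(-168)*E = 168*E)
o(v) = 1/(-50 + v)
48619/f + o(u(-6, 10))/(-32530) = 48619/22366 + 1/((-50 + 168*(-6))*(-32530)) = 48619*(1/22366) - 1/32530/(-50 - 1008) = 48619/22366 - 1/32530/(-1058) = 48619/22366 - 1/1058*(-1/32530) = 48619/22366 + 1/34416740 = 836653752213/384882403420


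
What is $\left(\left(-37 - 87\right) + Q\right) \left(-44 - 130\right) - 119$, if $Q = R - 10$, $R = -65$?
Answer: $34507$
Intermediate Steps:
$Q = -75$ ($Q = -65 - 10 = -75$)
$\left(\left(-37 - 87\right) + Q\right) \left(-44 - 130\right) - 119 = \left(\left(-37 - 87\right) - 75\right) \left(-44 - 130\right) - 119 = \left(-124 - 75\right) \left(-174\right) - 119 = \left(-199\right) \left(-174\right) - 119 = 34626 - 119 = 34507$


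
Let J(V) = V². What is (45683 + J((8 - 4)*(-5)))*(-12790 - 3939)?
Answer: -770922507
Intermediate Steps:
(45683 + J((8 - 4)*(-5)))*(-12790 - 3939) = (45683 + ((8 - 4)*(-5))²)*(-12790 - 3939) = (45683 + (4*(-5))²)*(-16729) = (45683 + (-20)²)*(-16729) = (45683 + 400)*(-16729) = 46083*(-16729) = -770922507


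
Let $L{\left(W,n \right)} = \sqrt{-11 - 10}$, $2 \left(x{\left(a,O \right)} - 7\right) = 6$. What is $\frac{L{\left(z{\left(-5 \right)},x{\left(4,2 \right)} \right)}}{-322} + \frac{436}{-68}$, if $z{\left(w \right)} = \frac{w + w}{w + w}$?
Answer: $- \frac{109}{17} - \frac{i \sqrt{21}}{322} \approx -6.4118 - 0.014232 i$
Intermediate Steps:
$z{\left(w \right)} = 1$ ($z{\left(w \right)} = \frac{2 w}{2 w} = 2 w \frac{1}{2 w} = 1$)
$x{\left(a,O \right)} = 10$ ($x{\left(a,O \right)} = 7 + \frac{1}{2} \cdot 6 = 7 + 3 = 10$)
$L{\left(W,n \right)} = i \sqrt{21}$ ($L{\left(W,n \right)} = \sqrt{-21} = i \sqrt{21}$)
$\frac{L{\left(z{\left(-5 \right)},x{\left(4,2 \right)} \right)}}{-322} + \frac{436}{-68} = \frac{i \sqrt{21}}{-322} + \frac{436}{-68} = i \sqrt{21} \left(- \frac{1}{322}\right) + 436 \left(- \frac{1}{68}\right) = - \frac{i \sqrt{21}}{322} - \frac{109}{17} = - \frac{109}{17} - \frac{i \sqrt{21}}{322}$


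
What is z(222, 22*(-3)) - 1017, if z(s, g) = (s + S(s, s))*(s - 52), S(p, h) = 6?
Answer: 37743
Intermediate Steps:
z(s, g) = (-52 + s)*(6 + s) (z(s, g) = (s + 6)*(s - 52) = (6 + s)*(-52 + s) = (-52 + s)*(6 + s))
z(222, 22*(-3)) - 1017 = (-312 + 222² - 46*222) - 1017 = (-312 + 49284 - 10212) - 1017 = 38760 - 1017 = 37743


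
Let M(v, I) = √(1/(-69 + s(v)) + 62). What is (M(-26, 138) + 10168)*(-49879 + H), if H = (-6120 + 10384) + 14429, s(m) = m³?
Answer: -317099248 - 31186*√19303435905/17645 ≈ -3.1734e+8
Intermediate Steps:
M(v, I) = √(62 + 1/(-69 + v³)) (M(v, I) = √(1/(-69 + v³) + 62) = √(62 + 1/(-69 + v³)))
H = 18693 (H = 4264 + 14429 = 18693)
(M(-26, 138) + 10168)*(-49879 + H) = (√((-4277 + 62*(-26)³)/(-69 + (-26)³)) + 10168)*(-49879 + 18693) = (√((-4277 + 62*(-17576))/(-69 - 17576)) + 10168)*(-31186) = (√((-4277 - 1089712)/(-17645)) + 10168)*(-31186) = (√(-1/17645*(-1093989)) + 10168)*(-31186) = (√(1093989/17645) + 10168)*(-31186) = (√19303435905/17645 + 10168)*(-31186) = (10168 + √19303435905/17645)*(-31186) = -317099248 - 31186*√19303435905/17645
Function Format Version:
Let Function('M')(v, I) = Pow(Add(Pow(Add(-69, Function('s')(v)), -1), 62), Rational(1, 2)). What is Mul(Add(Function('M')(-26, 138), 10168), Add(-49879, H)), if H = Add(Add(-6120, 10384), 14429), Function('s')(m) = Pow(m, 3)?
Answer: Add(-317099248, Mul(Rational(-31186, 17645), Pow(19303435905, Rational(1, 2)))) ≈ -3.1734e+8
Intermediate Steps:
Function('M')(v, I) = Pow(Add(62, Pow(Add(-69, Pow(v, 3)), -1)), Rational(1, 2)) (Function('M')(v, I) = Pow(Add(Pow(Add(-69, Pow(v, 3)), -1), 62), Rational(1, 2)) = Pow(Add(62, Pow(Add(-69, Pow(v, 3)), -1)), Rational(1, 2)))
H = 18693 (H = Add(4264, 14429) = 18693)
Mul(Add(Function('M')(-26, 138), 10168), Add(-49879, H)) = Mul(Add(Pow(Mul(Pow(Add(-69, Pow(-26, 3)), -1), Add(-4277, Mul(62, Pow(-26, 3)))), Rational(1, 2)), 10168), Add(-49879, 18693)) = Mul(Add(Pow(Mul(Pow(Add(-69, -17576), -1), Add(-4277, Mul(62, -17576))), Rational(1, 2)), 10168), -31186) = Mul(Add(Pow(Mul(Pow(-17645, -1), Add(-4277, -1089712)), Rational(1, 2)), 10168), -31186) = Mul(Add(Pow(Mul(Rational(-1, 17645), -1093989), Rational(1, 2)), 10168), -31186) = Mul(Add(Pow(Rational(1093989, 17645), Rational(1, 2)), 10168), -31186) = Mul(Add(Mul(Rational(1, 17645), Pow(19303435905, Rational(1, 2))), 10168), -31186) = Mul(Add(10168, Mul(Rational(1, 17645), Pow(19303435905, Rational(1, 2)))), -31186) = Add(-317099248, Mul(Rational(-31186, 17645), Pow(19303435905, Rational(1, 2))))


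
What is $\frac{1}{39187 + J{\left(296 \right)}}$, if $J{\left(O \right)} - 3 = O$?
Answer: $\frac{1}{39486} \approx 2.5325 \cdot 10^{-5}$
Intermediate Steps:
$J{\left(O \right)} = 3 + O$
$\frac{1}{39187 + J{\left(296 \right)}} = \frac{1}{39187 + \left(3 + 296\right)} = \frac{1}{39187 + 299} = \frac{1}{39486}$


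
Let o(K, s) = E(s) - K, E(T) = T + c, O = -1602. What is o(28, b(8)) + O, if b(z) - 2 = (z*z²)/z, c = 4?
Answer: -1560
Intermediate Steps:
E(T) = 4 + T (E(T) = T + 4 = 4 + T)
b(z) = 2 + z² (b(z) = 2 + (z*z²)/z = 2 + z³/z = 2 + z²)
o(K, s) = 4 + s - K (o(K, s) = (4 + s) - K = 4 + s - K)
o(28, b(8)) + O = (4 + (2 + 8²) - 1*28) - 1602 = (4 + (2 + 64) - 28) - 1602 = (4 + 66 - 28) - 1602 = 42 - 1602 = -1560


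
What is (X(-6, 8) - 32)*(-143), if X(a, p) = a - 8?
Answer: 6578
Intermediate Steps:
X(a, p) = -8 + a
(X(-6, 8) - 32)*(-143) = ((-8 - 6) - 32)*(-143) = (-14 - 32)*(-143) = -46*(-143) = 6578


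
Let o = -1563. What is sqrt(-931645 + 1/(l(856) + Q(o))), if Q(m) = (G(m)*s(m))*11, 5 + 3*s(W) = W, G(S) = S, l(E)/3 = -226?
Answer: I*sqrt(75220783811959594970)/8985530 ≈ 965.22*I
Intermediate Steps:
l(E) = -678 (l(E) = 3*(-226) = -678)
s(W) = -5/3 + W/3
Q(m) = 11*m*(-5/3 + m/3) (Q(m) = (m*(-5/3 + m/3))*11 = 11*m*(-5/3 + m/3))
sqrt(-931645 + 1/(l(856) + Q(o))) = sqrt(-931645 + 1/(-678 + (11/3)*(-1563)*(-5 - 1563))) = sqrt(-931645 + 1/(-678 + (11/3)*(-1563)*(-1568))) = sqrt(-931645 + 1/(-678 + 8986208)) = sqrt(-931645 + 1/8985530) = sqrt(-8371324096849/8985530) = I*sqrt(75220783811959594970)/8985530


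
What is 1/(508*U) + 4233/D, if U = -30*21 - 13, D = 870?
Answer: 230447197/47363380 ≈ 4.8655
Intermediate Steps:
U = -643 (U = -630 - 13 = -643)
1/(508*U) + 4233/D = 1/(508*(-643)) + 4233/870 = (1/508)*(-1/643) + 4233*(1/870) = -1/326644 + 1411/290 = 230447197/47363380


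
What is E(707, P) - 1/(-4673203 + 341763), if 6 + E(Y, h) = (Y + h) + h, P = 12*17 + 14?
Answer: 4924847281/4331440 ≈ 1137.0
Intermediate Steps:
P = 218 (P = 204 + 14 = 218)
E(Y, h) = -6 + Y + 2*h (E(Y, h) = -6 + ((Y + h) + h) = -6 + (Y + 2*h) = -6 + Y + 2*h)
E(707, P) - 1/(-4673203 + 341763) = (-6 + 707 + 2*218) - 1/(-4673203 + 341763) = (-6 + 707 + 436) - 1/(-4331440) = 1137 - 1*(-1/4331440) = 1137 + 1/4331440 = 4924847281/4331440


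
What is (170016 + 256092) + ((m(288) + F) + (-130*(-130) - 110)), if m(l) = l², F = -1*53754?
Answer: 472088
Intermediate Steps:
F = -53754
(170016 + 256092) + ((m(288) + F) + (-130*(-130) - 110)) = (170016 + 256092) + ((288² - 53754) + (-130*(-130) - 110)) = 426108 + ((82944 - 53754) + (16900 - 110)) = 426108 + (29190 + 16790) = 426108 + 45980 = 472088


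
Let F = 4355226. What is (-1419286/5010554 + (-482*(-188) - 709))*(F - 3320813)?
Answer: 232992456030087148/2505277 ≈ 9.3001e+10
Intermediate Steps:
(-1419286/5010554 + (-482*(-188) - 709))*(F - 3320813) = (-1419286/5010554 + (-482*(-188) - 709))*(4355226 - 3320813) = (-1419286*1/5010554 + (90616 - 709))*1034413 = (-709643/2505277 + 89907)*1034413 = (225241229596/2505277)*1034413 = 232992456030087148/2505277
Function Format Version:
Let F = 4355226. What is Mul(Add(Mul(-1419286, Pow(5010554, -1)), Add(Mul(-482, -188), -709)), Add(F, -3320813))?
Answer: Rational(232992456030087148, 2505277) ≈ 9.3001e+10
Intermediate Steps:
Mul(Add(Mul(-1419286, Pow(5010554, -1)), Add(Mul(-482, -188), -709)), Add(F, -3320813)) = Mul(Add(Mul(-1419286, Pow(5010554, -1)), Add(Mul(-482, -188), -709)), Add(4355226, -3320813)) = Mul(Add(Mul(-1419286, Rational(1, 5010554)), Add(90616, -709)), 1034413) = Mul(Add(Rational(-709643, 2505277), 89907), 1034413) = Mul(Rational(225241229596, 2505277), 1034413) = Rational(232992456030087148, 2505277)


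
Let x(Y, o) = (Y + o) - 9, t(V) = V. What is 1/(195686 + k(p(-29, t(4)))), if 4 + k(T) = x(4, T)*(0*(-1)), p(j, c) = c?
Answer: 1/195682 ≈ 5.1103e-6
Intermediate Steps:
x(Y, o) = -9 + Y + o
k(T) = -4 (k(T) = -4 + (-9 + 4 + T)*(0*(-1)) = -4 + (-5 + T)*0 = -4 + 0 = -4)
1/(195686 + k(p(-29, t(4)))) = 1/(195686 - 4) = 1/195682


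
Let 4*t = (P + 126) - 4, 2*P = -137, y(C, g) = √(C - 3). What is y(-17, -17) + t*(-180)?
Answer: -4815/2 + 2*I*√5 ≈ -2407.5 + 4.4721*I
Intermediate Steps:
y(C, g) = √(-3 + C)
P = -137/2 (P = (½)*(-137) = -137/2 ≈ -68.500)
t = 107/8 (t = ((-137/2 + 126) - 4)/4 = (115/2 - 4)/4 = (¼)*(107/2) = 107/8 ≈ 13.375)
y(-17, -17) + t*(-180) = √(-3 - 17) + (107/8)*(-180) = √(-20) - 4815/2 = 2*I*√5 - 4815/2 = -4815/2 + 2*I*√5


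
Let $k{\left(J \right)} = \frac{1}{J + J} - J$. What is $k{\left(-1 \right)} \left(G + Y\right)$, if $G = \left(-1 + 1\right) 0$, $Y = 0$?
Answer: $0$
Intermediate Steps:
$k{\left(J \right)} = \frac{1}{2 J} - J$
$G = 0$ ($G = 0 \cdot 0 = 0$)
$k{\left(-1 \right)} \left(G + Y\right) = \left(\frac{1}{2 \left(-1\right)} - -1\right) \left(0 + 0\right) = \left(\frac{1}{2} \left(-1\right) + 1\right) 0 = \left(- \frac{1}{2} + 1\right) 0 = \frac{1}{2} \cdot 0 = 0$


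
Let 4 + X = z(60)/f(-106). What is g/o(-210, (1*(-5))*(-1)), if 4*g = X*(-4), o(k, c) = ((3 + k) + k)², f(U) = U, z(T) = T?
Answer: 242/9216117 ≈ 2.6258e-5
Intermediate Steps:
o(k, c) = (3 + 2*k)²
X = -242/53 (X = -4 + 60/(-106) = -4 + 60*(-1/106) = -4 - 30/53 = -242/53 ≈ -4.5660)
g = 242/53 (g = (-242/53*(-4))/4 = (¼)*(968/53) = 242/53 ≈ 4.5660)
g/o(-210, (1*(-5))*(-1)) = 242/(53*((3 + 2*(-210))²)) = 242/(53*((3 - 420)²)) = 242/(53*((-417)²)) = (242/53)/173889 = (242/53)*(1/173889) = 242/9216117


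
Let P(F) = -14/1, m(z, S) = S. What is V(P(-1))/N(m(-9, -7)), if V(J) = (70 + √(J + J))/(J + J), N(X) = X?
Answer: 5/14 + I*√7/98 ≈ 0.35714 + 0.026997*I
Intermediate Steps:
P(F) = -14 (P(F) = -14*1 = -14)
V(J) = (70 + √2*√J)/(2*J) (V(J) = (70 + √(2*J))/((2*J)) = (70 + √2*√J)*(1/(2*J)) = (70 + √2*√J)/(2*J))
V(P(-1))/N(m(-9, -7)) = (35/(-14) + √2/(2*√(-14)))/(-7) = (35*(-1/14) + √2*(-I*√14/14)/2)*(-⅐) = (-5/2 - I*√7/14)*(-⅐) = 5/14 + I*√7/98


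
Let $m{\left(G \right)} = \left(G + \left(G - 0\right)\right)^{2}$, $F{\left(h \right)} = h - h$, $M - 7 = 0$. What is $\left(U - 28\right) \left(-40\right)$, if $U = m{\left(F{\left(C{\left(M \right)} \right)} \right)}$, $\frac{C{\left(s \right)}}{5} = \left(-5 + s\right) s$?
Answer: $1120$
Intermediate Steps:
$M = 7$ ($M = 7 + 0 = 7$)
$C{\left(s \right)} = 5 s \left(-5 + s\right)$ ($C{\left(s \right)} = 5 \left(-5 + s\right) s = 5 s \left(-5 + s\right)$)
$F{\left(h \right)} = 0$
$m{\left(G \right)} = 4 G^{2}$ ($m{\left(G \right)} = \left(G + \left(G + 0\right)\right)^{2} = \left(G + G\right)^{2} = \left(2 G\right)^{2} = 4 G^{2}$)
$U = 0$ ($U = 4 \cdot 0^{2} = 4 \cdot 0 = 0$)
$\left(U - 28\right) \left(-40\right) = \left(0 - 28\right) \left(-40\right) = \left(-28\right) \left(-40\right) = 1120$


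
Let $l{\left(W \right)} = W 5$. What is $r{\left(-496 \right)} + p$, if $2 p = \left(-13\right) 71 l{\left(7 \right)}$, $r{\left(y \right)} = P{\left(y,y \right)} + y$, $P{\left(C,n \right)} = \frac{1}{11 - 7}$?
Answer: $- \frac{66593}{4} \approx -16648.0$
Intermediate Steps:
$P{\left(C,n \right)} = \frac{1}{4}$
$l{\left(W \right)} = 5 W$
$r{\left(y \right)} = \frac{1}{4} + y$
$p = - \frac{32305}{2}$ ($p = \frac{\left(-13\right) 71 \cdot 5 \cdot 7}{2} = \frac{\left(-923\right) 35}{2} = \frac{1}{2} \left(-32305\right) = - \frac{32305}{2} \approx -16153.0$)
$r{\left(-496 \right)} + p = \left(\frac{1}{4} - 496\right) - \frac{32305}{2} = - \frac{1983}{4} - \frac{32305}{2} = - \frac{66593}{4}$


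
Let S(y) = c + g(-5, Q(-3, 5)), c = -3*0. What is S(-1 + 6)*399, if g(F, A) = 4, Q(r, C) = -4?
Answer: 1596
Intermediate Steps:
c = 0
S(y) = 4 (S(y) = 0 + 4 = 4)
S(-1 + 6)*399 = 4*399 = 1596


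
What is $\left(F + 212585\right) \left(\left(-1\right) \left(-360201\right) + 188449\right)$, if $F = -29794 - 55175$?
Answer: $70016518400$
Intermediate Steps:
$F = -84969$ ($F = -29794 - 55175 = -84969$)
$\left(F + 212585\right) \left(\left(-1\right) \left(-360201\right) + 188449\right) = \left(-84969 + 212585\right) \left(\left(-1\right) \left(-360201\right) + 188449\right) = 127616 \left(360201 + 188449\right) = 127616 \cdot 548650 = 70016518400$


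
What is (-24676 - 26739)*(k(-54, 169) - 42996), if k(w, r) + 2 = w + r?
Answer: 2204829445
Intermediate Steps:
k(w, r) = -2 + r + w (k(w, r) = -2 + (w + r) = -2 + (r + w) = -2 + r + w)
(-24676 - 26739)*(k(-54, 169) - 42996) = (-24676 - 26739)*((-2 + 169 - 54) - 42996) = -51415*(113 - 42996) = -51415*(-42883) = 2204829445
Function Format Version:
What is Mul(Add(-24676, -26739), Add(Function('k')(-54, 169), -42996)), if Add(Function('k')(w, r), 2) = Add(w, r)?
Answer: 2204829445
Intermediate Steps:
Function('k')(w, r) = Add(-2, r, w) (Function('k')(w, r) = Add(-2, Add(w, r)) = Add(-2, Add(r, w)) = Add(-2, r, w))
Mul(Add(-24676, -26739), Add(Function('k')(-54, 169), -42996)) = Mul(Add(-24676, -26739), Add(Add(-2, 169, -54), -42996)) = Mul(-51415, Add(113, -42996)) = Mul(-51415, -42883) = 2204829445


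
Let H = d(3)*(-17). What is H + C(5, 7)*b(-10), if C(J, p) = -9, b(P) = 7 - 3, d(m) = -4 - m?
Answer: 83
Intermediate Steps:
b(P) = 4
H = 119 (H = (-4 - 1*3)*(-17) = (-4 - 3)*(-17) = -7*(-17) = 119)
H + C(5, 7)*b(-10) = 119 - 9*4 = 119 - 36 = 83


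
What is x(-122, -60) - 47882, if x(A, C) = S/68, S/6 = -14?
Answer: -814015/17 ≈ -47883.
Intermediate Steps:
S = -84 (S = 6*(-14) = -84)
x(A, C) = -21/17 (x(A, C) = -84/68 = -84*1/68 = -21/17)
x(-122, -60) - 47882 = -21/17 - 47882 = -814015/17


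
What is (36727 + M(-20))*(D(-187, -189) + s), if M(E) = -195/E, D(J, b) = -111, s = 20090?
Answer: 2935854113/4 ≈ 7.3396e+8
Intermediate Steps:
(36727 + M(-20))*(D(-187, -189) + s) = (36727 - 195/(-20))*(-111 + 20090) = (36727 - 195*(-1/20))*19979 = (36727 + 39/4)*19979 = (146947/4)*19979 = 2935854113/4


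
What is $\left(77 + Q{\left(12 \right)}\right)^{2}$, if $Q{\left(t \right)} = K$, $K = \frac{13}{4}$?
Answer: $\frac{103041}{16} \approx 6440.1$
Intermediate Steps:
$K = \frac{13}{4}$ ($K = 13 \cdot \frac{1}{4} = \frac{13}{4} \approx 3.25$)
$Q{\left(t \right)} = \frac{13}{4}$
$\left(77 + Q{\left(12 \right)}\right)^{2} = \left(77 + \frac{13}{4}\right)^{2} = \left(\frac{321}{4}\right)^{2} = \frac{103041}{16}$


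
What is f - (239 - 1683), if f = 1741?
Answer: 3185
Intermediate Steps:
f - (239 - 1683) = 1741 - (239 - 1683) = 1741 - 1*(-1444) = 1741 + 1444 = 3185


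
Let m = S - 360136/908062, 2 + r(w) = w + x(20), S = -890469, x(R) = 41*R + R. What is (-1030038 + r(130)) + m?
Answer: -871530391777/454031 ≈ -1.9195e+6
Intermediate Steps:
x(R) = 42*R
r(w) = 838 + w (r(w) = -2 + (w + 42*20) = -2 + (w + 840) = -2 + (840 + w) = 838 + w)
m = -404300710607/454031 (m = -890469 - 360136/908062 = -890469 - 360136*1/908062 = -890469 - 180068/454031 = -404300710607/454031 ≈ -8.9047e+5)
(-1030038 + r(130)) + m = (-1030038 + (838 + 130)) - 404300710607/454031 = (-1030038 + 968) - 404300710607/454031 = -1029070 - 404300710607/454031 = -871530391777/454031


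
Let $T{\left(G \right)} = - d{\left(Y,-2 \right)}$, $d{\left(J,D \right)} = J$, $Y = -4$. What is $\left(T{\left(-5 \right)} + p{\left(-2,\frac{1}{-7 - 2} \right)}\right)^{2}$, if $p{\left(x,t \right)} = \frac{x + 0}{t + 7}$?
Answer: $\frac{13225}{961} \approx 13.762$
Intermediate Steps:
$T{\left(G \right)} = 4$ ($T{\left(G \right)} = \left(-1\right) \left(-4\right) = 4$)
$p{\left(x,t \right)} = \frac{x}{7 + t}$
$\left(T{\left(-5 \right)} + p{\left(-2,\frac{1}{-7 - 2} \right)}\right)^{2} = \left(4 - \frac{2}{7 + \frac{1}{-7 - 2}}\right)^{2} = \left(4 - \frac{2}{7 + \frac{1}{-9}}\right)^{2} = \left(4 - \frac{2}{7 - \frac{1}{9}}\right)^{2} = \left(4 - \frac{2}{\frac{62}{9}}\right)^{2} = \left(4 - \frac{9}{31}\right)^{2} = \left(\frac{115}{31}\right)^{2} = \frac{13225}{961}$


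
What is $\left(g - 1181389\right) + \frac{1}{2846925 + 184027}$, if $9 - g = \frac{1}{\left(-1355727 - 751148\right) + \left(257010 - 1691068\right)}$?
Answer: $- \frac{12679040299870646195}{10732397958216} \approx -1.1814 \cdot 10^{6}$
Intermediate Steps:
$g = \frac{31868398}{3540933}$ ($g = 9 - \frac{1}{\left(-1355727 - 751148\right) + \left(257010 - 1691068\right)} = 9 - \frac{1}{-2106875 - 1434058} = 9 - \frac{1}{-3540933} = 9 - - \frac{1}{3540933} = 9 + \frac{1}{3540933} = \frac{31868398}{3540933} \approx 9.0$)
$\left(g - 1181389\right) + \frac{1}{2846925 + 184027} = \left(\frac{31868398}{3540933} - 1181389\right) + \frac{1}{2846925 + 184027} = - \frac{4183187427539}{3540933} + \frac{1}{3030952} = - \frac{12679040299870646195}{10732397958216}$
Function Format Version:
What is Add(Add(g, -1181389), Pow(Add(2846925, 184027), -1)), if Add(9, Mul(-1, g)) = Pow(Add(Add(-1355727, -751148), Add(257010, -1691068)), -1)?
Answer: Rational(-12679040299870646195, 10732397958216) ≈ -1.1814e+6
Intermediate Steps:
g = Rational(31868398, 3540933) (g = Add(9, Mul(-1, Pow(Add(Add(-1355727, -751148), Add(257010, -1691068)), -1))) = Add(9, Mul(-1, Pow(Add(-2106875, -1434058), -1))) = Add(9, Mul(-1, Pow(-3540933, -1))) = Add(9, Mul(-1, Rational(-1, 3540933))) = Add(9, Rational(1, 3540933)) = Rational(31868398, 3540933) ≈ 9.0000)
Add(Add(g, -1181389), Pow(Add(2846925, 184027), -1)) = Add(Add(Rational(31868398, 3540933), -1181389), Pow(Add(2846925, 184027), -1)) = Add(Rational(-4183187427539, 3540933), Pow(3030952, -1)) = Add(Rational(-4183187427539, 3540933), Rational(1, 3030952)) = Rational(-12679040299870646195, 10732397958216)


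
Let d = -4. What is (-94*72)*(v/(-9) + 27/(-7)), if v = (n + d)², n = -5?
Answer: 609120/7 ≈ 87017.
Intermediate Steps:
v = 81 (v = (-5 - 4)² = (-9)² = 81)
(-94*72)*(v/(-9) + 27/(-7)) = (-94*72)*(81/(-9) + 27/(-7)) = -6768*(81*(-⅑) + 27*(-⅐)) = -6768*(-9 - 27/7) = -6768*(-90/7) = 609120/7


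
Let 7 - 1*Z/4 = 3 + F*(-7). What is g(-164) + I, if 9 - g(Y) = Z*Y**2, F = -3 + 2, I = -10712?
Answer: 312049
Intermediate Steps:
F = -1
Z = -12 (Z = 28 - 4*(3 - 1*(-7)) = 28 - 4*(3 + 7) = 28 - 4*10 = 28 - 40 = -12)
g(Y) = 9 + 12*Y**2 (g(Y) = 9 - (-12)*Y**2 = 9 + 12*Y**2)
g(-164) + I = (9 + 12*(-164)**2) - 10712 = (9 + 12*26896) - 10712 = (9 + 322752) - 10712 = 322761 - 10712 = 312049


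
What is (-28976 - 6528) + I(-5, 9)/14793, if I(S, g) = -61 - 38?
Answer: -175070257/4931 ≈ -35504.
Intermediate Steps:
I(S, g) = -99
(-28976 - 6528) + I(-5, 9)/14793 = (-28976 - 6528) - 99/14793 = -35504 - 99*1/14793 = -35504 - 33/4931 = -175070257/4931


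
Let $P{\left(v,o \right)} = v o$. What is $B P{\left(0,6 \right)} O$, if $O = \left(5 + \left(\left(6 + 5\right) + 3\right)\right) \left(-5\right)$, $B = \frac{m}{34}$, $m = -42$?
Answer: $0$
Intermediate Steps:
$P{\left(v,o \right)} = o v$
$B = - \frac{21}{17}$ ($B = - \frac{42}{34} = \left(-42\right) \frac{1}{34} = - \frac{21}{17} \approx -1.2353$)
$O = -95$ ($O = \left(5 + \left(11 + 3\right)\right) \left(-5\right) = \left(5 + 14\right) \left(-5\right) = 19 \left(-5\right) = -95$)
$B P{\left(0,6 \right)} O = - \frac{21 \cdot 6 \cdot 0}{17} \left(-95\right) = \left(- \frac{21}{17}\right) 0 \left(-95\right) = 0 \left(-95\right) = 0$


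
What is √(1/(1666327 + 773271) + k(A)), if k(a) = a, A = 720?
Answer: √4285179651594478/2439598 ≈ 26.833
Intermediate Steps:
√(1/(1666327 + 773271) + k(A)) = √(1/(1666327 + 773271) + 720) = √(1/2439598 + 720) = √(1756510561/2439598) = √4285179651594478/2439598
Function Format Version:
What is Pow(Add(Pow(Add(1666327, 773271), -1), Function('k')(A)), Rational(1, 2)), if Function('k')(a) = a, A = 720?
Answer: Mul(Rational(1, 2439598), Pow(4285179651594478, Rational(1, 2))) ≈ 26.833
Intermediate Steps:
Pow(Add(Pow(Add(1666327, 773271), -1), Function('k')(A)), Rational(1, 2)) = Pow(Add(Pow(Add(1666327, 773271), -1), 720), Rational(1, 2)) = Pow(Add(Pow(2439598, -1), 720), Rational(1, 2)) = Pow(Add(Rational(1, 2439598), 720), Rational(1, 2)) = Pow(Rational(1756510561, 2439598), Rational(1, 2)) = Mul(Rational(1, 2439598), Pow(4285179651594478, Rational(1, 2)))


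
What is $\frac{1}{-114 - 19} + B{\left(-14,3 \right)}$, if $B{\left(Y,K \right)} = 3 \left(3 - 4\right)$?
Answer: $- \frac{400}{133} \approx -3.0075$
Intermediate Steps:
$B{\left(Y,K \right)} = -3$ ($B{\left(Y,K \right)} = 3 \left(-1\right) = -3$)
$\frac{1}{-114 - 19} + B{\left(-14,3 \right)} = \frac{1}{-114 - 19} - 3 = \frac{1}{-133} - 3 = - \frac{1}{133} - 3 = - \frac{400}{133}$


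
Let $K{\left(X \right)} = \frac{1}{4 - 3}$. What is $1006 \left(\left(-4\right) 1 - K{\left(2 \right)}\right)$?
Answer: $-5030$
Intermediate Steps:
$K{\left(X \right)} = 1$ ($K{\left(X \right)} = 1^{-1} = 1$)
$1006 \left(\left(-4\right) 1 - K{\left(2 \right)}\right) = 1006 \left(\left(-4\right) 1 - 1\right) = 1006 \left(-4 - 1\right) = 1006 \left(-5\right) = -5030$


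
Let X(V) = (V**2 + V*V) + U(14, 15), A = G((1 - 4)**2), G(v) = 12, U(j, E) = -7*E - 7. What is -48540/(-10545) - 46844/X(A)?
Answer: -8090449/30932 ≈ -261.56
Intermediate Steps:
U(j, E) = -7 - 7*E
A = 12
X(V) = -112 + 2*V**2 (X(V) = (V**2 + V*V) + (-7 - 7*15) = (V**2 + V**2) + (-7 - 105) = 2*V**2 - 112 = -112 + 2*V**2)
-48540/(-10545) - 46844/X(A) = -48540/(-10545) - 46844/(-112 + 2*12**2) = -48540*(-1/10545) - 46844/(-112 + 2*144) = 3236/703 - 46844/(-112 + 288) = 3236/703 - 46844/176 = 3236/703 - 46844*1/176 = 3236/703 - 11711/44 = -8090449/30932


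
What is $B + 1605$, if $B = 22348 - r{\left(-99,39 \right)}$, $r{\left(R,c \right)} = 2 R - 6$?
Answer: $24157$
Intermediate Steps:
$r{\left(R,c \right)} = -6 + 2 R$
$B = 22552$ ($B = 22348 - \left(-6 + 2 \left(-99\right)\right) = 22348 - \left(-6 - 198\right) = 22348 - -204 = 22348 + 204 = 22552$)
$B + 1605 = 22552 + 1605 = 24157$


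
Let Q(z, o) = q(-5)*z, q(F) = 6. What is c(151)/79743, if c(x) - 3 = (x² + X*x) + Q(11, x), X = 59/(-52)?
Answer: 1180331/4146636 ≈ 0.28465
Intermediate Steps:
Q(z, o) = 6*z
X = -59/52 (X = 59*(-1/52) = -59/52 ≈ -1.1346)
c(x) = 69 + x² - 59*x/52 (c(x) = 3 + ((x² - 59*x/52) + 6*11) = 3 + ((x² - 59*x/52) + 66) = 3 + (66 + x² - 59*x/52) = 69 + x² - 59*x/52)
c(151)/79743 = (69 + 151² - 59/52*151)/79743 = (69 + 22801 - 8909/52)*(1/79743) = (1180331/52)*(1/79743) = 1180331/4146636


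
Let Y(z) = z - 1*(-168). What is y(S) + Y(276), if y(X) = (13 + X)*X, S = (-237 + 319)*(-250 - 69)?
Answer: 683901354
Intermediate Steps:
S = -26158 (S = 82*(-319) = -26158)
Y(z) = 168 + z (Y(z) = z + 168 = 168 + z)
y(X) = X*(13 + X)
y(S) + Y(276) = -26158*(13 - 26158) + (168 + 276) = -26158*(-26145) + 444 = 683900910 + 444 = 683901354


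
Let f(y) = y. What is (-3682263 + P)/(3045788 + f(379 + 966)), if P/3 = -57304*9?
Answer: -1743157/1015711 ≈ -1.7162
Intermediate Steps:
P = -1547208 (P = 3*(-57304*9) = 3*(-515736) = -1547208)
(-3682263 + P)/(3045788 + f(379 + 966)) = (-3682263 - 1547208)/(3045788 + (379 + 966)) = -5229471/(3045788 + 1345) = -5229471/3047133 = -5229471*1/3047133 = -1743157/1015711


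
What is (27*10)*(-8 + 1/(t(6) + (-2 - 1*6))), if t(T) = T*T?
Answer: -30105/14 ≈ -2150.4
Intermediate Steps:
t(T) = T²
(27*10)*(-8 + 1/(t(6) + (-2 - 1*6))) = (27*10)*(-8 + 1/(6² + (-2 - 1*6))) = 270*(-8 + 1/(36 + (-2 - 6))) = 270*(-8 + 1/(36 - 8)) = 270*(-8 + 1/28) = 270*(-223/28) = -30105/14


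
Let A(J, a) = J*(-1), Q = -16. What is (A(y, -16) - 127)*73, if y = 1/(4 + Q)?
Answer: -111179/12 ≈ -9264.9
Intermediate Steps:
y = -1/12 (y = 1/(4 - 16) = 1/(-12) = -1/12 ≈ -0.083333)
A(J, a) = -J
(A(y, -16) - 127)*73 = (-1*(-1/12) - 127)*73 = (1/12 - 127)*73 = -1523/12*73 = -111179/12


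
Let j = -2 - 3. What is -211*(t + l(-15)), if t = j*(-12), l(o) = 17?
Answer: -16247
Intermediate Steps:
j = -5
t = 60 (t = -5*(-12) = 60)
-211*(t + l(-15)) = -211*(60 + 17) = -211*77 = -16247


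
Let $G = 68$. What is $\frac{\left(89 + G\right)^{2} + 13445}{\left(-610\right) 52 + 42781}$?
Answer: $\frac{12698}{3687} \approx 3.444$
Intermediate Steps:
$\frac{\left(89 + G\right)^{2} + 13445}{\left(-610\right) 52 + 42781} = \frac{\left(89 + 68\right)^{2} + 13445}{\left(-610\right) 52 + 42781} = \frac{157^{2} + 13445}{-31720 + 42781} = \frac{24649 + 13445}{11061} = 38094 \cdot \frac{1}{11061} = \frac{12698}{3687}$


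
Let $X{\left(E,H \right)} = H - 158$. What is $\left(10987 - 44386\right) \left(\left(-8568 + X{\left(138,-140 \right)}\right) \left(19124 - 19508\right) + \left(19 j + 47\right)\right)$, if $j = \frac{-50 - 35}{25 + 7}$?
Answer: $- \frac{3638663974503}{32} \approx -1.1371 \cdot 10^{11}$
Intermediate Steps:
$X{\left(E,H \right)} = -158 + H$
$j = - \frac{85}{32} \approx -2.6563$
$\left(10987 - 44386\right) \left(\left(-8568 + X{\left(138,-140 \right)}\right) \left(19124 - 19508\right) + \left(19 j + 47\right)\right) = \left(10987 - 44386\right) \left(\left(-8568 - 298\right) \left(19124 - 19508\right) + \left(19 \left(- \frac{85}{32}\right) + 47\right)\right) = - 33399 \left(\left(-8568 - 298\right) \left(-384\right) + \left(- \frac{1615}{32} + 47\right)\right) = - 33399 \left(\left(-8866\right) \left(-384\right) - \frac{111}{32}\right) = - 33399 \left(3404544 - \frac{111}{32}\right) = \left(-33399\right) \frac{108945297}{32} = - \frac{3638663974503}{32}$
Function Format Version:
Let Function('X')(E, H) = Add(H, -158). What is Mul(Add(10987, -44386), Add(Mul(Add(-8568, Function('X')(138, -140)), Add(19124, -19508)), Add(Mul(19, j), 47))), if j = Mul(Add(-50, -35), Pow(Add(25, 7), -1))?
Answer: Rational(-3638663974503, 32) ≈ -1.1371e+11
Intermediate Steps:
Function('X')(E, H) = Add(-158, H)
j = Rational(-85, 32) (j = Mul(-85, Pow(32, -1)) = Mul(-85, Rational(1, 32)) = Rational(-85, 32) ≈ -2.6563)
Mul(Add(10987, -44386), Add(Mul(Add(-8568, Function('X')(138, -140)), Add(19124, -19508)), Add(Mul(19, j), 47))) = Mul(Add(10987, -44386), Add(Mul(Add(-8568, Add(-158, -140)), Add(19124, -19508)), Add(Mul(19, Rational(-85, 32)), 47))) = Mul(-33399, Add(Mul(Add(-8568, -298), -384), Add(Rational(-1615, 32), 47))) = Mul(-33399, Add(Mul(-8866, -384), Rational(-111, 32))) = Mul(-33399, Add(3404544, Rational(-111, 32))) = Mul(-33399, Rational(108945297, 32)) = Rational(-3638663974503, 32)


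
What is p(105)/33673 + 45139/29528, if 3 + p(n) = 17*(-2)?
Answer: 1518873011/994296344 ≈ 1.5276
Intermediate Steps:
p(n) = -37 (p(n) = -3 + 17*(-2) = -3 - 34 = -37)
p(105)/33673 + 45139/29528 = -37/33673 + 45139/29528 = 1518873011/994296344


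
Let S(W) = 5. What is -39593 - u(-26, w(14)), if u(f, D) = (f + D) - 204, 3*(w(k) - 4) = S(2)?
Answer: -118106/3 ≈ -39369.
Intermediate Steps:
w(k) = 17/3 (w(k) = 4 + (⅓)*5 = 4 + 5/3 = 17/3)
u(f, D) = -204 + D + f (u(f, D) = (D + f) - 204 = -204 + D + f)
-39593 - u(-26, w(14)) = -39593 - (-204 + 17/3 - 26) = -39593 - 1*(-673/3) = -39593 + 673/3 = -118106/3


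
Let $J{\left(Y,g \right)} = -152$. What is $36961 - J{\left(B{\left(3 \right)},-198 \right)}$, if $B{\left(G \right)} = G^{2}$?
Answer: $37113$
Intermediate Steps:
$36961 - J{\left(B{\left(3 \right)},-198 \right)} = 36961 - -152 = 36961 + 152 = 37113$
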